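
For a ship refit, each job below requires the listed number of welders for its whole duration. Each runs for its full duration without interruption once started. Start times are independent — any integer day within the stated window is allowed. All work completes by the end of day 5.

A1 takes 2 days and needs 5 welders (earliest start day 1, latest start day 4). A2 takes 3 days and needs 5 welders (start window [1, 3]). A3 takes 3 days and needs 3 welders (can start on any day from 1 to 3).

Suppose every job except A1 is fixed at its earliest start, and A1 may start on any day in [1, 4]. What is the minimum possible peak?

A1@1: d1:13  d2:13  d3:8  d4:0  d5:0 → peak 13
A1@2: d1:8  d2:13  d3:13  d4:0  d5:0 → peak 13
A1@3: d1:8  d2:8  d3:13  d4:5  d5:0 → peak 13
A1@4: d1:8  d2:8  d3:8  d4:5  d5:5 → peak 8
Best is A1@4, peak 8.

8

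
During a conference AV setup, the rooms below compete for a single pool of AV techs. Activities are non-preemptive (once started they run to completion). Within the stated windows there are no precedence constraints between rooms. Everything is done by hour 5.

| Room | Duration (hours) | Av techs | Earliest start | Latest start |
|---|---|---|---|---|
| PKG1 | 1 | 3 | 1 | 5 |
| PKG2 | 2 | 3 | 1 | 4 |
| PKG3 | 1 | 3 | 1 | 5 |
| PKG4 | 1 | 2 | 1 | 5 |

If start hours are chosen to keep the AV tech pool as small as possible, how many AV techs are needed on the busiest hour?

Early-start (PKG1@1, PKG2@1, PKG3@1, PKG4@1) gives peak 11: h1:11  h2:3  h3:0  h4:0  h5:0.
Shift PKG2→2, PKG3→4, PKG4→5.
Schedule PKG1@1, PKG2@2, PKG3@4, PKG4@5: h1:3  h2:3  h3:3  h4:3  h5:2 — peak 3.
Total AV tech-hours = 14 over 5 hours ⇒ peak ≥ ⌈14/5⌉ = 3, so 3 is optimal.

3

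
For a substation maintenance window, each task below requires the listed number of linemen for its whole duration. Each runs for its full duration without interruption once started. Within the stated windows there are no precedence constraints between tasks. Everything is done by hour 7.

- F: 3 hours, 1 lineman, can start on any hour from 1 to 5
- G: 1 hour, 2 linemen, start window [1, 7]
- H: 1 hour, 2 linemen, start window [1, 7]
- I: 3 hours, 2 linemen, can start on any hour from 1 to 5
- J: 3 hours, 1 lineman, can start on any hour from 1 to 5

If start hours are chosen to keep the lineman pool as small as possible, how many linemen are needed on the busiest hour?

Early-start (F@1, G@1, H@1, I@1, J@1) gives peak 8: h1:8  h2:4  h3:4  h4:0  h5:0  h6:0  h7:0.
Shift H→2, I→3, J→4.
Schedule F@1, G@1, H@2, I@3, J@4: h1:3  h2:3  h3:3  h4:3  h5:3  h6:1  h7:0 — peak 3.
Total lineman-hours = 16 over 7 hours ⇒ peak ≥ ⌈16/7⌉ = 3, so 3 is optimal.

3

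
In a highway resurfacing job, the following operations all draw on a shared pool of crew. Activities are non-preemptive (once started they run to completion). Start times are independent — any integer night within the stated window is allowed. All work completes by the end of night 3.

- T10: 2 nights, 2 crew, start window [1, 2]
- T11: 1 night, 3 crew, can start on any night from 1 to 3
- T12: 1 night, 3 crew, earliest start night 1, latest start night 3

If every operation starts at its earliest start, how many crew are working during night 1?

8

At early start, night 1 has: T10, T11, T12.
Demand: 2 + 3 + 3 = 8.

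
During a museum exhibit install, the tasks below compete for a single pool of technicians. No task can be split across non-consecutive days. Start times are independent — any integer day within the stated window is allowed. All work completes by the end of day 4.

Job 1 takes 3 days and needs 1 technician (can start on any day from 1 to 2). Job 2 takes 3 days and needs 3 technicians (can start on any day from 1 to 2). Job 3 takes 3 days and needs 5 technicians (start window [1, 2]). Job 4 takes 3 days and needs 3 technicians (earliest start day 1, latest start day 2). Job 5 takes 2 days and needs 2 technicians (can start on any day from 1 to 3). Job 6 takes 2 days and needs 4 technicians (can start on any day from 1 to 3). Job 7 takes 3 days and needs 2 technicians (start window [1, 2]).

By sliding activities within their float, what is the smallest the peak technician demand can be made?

18

Early-start (Job 1@1, Job 2@1, Job 3@1, Job 4@1, Job 5@1, Job 6@1, Job 7@1) gives peak 20: d1:20  d2:20  d3:14  d4:0.
Shift Job 6→3.
Schedule Job 1@1, Job 2@1, Job 3@1, Job 4@1, Job 5@1, Job 6@3, Job 7@1: d1:16  d2:16  d3:18  d4:4 — peak 18.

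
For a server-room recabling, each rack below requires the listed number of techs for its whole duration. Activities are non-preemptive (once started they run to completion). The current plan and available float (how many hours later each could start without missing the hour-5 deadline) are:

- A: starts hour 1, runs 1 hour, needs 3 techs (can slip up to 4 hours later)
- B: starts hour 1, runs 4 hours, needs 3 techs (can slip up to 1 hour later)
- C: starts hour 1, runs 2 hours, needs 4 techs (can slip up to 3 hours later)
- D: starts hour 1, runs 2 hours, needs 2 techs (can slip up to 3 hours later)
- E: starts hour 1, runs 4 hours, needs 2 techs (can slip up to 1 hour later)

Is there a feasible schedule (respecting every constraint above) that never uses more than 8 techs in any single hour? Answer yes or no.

no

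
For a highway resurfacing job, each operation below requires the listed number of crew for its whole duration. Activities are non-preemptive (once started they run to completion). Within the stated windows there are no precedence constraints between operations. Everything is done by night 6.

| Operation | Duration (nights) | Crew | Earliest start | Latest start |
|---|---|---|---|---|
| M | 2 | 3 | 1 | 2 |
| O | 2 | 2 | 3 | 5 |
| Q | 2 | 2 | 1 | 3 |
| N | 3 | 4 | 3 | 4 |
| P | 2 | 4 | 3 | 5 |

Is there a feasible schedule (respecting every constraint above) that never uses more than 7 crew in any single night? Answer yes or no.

no

The minimum achievable peak is 8; 7 < 8, so no feasible schedule stays within the cap.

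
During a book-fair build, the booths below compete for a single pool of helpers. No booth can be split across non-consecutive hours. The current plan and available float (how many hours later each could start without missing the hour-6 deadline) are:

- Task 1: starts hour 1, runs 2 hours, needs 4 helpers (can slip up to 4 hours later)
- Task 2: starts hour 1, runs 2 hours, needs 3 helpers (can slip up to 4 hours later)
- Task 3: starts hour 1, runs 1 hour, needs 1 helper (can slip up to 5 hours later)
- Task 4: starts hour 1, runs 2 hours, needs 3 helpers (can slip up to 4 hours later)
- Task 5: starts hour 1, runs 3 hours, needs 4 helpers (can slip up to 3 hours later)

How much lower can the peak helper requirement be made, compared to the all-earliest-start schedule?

8

Early-start peak: h1:15  h2:14  h3:4  h4:0  h5:0  h6:0 ⇒ 15.
Leveled (Task 1@1, Task 2@1, Task 3@3, Task 4@3, Task 5@4): h1:7  h2:7  h3:4  h4:7  h5:4  h6:4 ⇒ 7.
Reduction 15 − 7 = 8.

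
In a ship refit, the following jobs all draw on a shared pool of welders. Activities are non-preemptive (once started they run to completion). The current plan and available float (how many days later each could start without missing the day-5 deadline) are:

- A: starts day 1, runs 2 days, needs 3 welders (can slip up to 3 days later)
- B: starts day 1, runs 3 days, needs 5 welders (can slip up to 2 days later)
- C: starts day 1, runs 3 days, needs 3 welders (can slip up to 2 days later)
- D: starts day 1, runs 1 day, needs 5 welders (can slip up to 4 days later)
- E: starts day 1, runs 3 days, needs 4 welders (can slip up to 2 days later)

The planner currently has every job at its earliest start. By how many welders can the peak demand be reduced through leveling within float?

8

Early-start peak: d1:20  d2:15  d3:12  d4:0  d5:0 ⇒ 20.
Leveled (A@1, B@1, C@1, D@4, E@3): d1:11  d2:11  d3:12  d4:9  d5:4 ⇒ 12.
Reduction 20 − 12 = 8.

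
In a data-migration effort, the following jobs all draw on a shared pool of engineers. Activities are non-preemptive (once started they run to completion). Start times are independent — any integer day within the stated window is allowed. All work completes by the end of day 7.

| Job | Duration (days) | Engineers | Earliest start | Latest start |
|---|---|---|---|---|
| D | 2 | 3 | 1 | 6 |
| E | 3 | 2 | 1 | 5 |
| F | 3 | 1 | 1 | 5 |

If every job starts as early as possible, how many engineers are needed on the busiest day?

6

Early-start schedule: D@1, E@1, F@1.
Load per day: day 1: 6, day 2: 6, day 3: 3, day 4: 0, day 5: 0, day 6: 0, day 7: 0.
Peak is 6.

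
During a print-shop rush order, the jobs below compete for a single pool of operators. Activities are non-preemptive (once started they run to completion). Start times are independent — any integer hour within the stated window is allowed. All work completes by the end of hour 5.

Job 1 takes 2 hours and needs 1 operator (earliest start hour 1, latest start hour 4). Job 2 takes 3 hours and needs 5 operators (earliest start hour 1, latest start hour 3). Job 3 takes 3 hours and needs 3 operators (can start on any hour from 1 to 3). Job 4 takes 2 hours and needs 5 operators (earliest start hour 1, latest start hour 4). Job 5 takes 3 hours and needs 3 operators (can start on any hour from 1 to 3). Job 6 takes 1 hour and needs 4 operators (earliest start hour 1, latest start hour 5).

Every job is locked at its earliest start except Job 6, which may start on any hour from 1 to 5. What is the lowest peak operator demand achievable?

17

Job 6@1: h1:21  h2:17  h3:11  h4:0  h5:0 → peak 21
Job 6@2: h1:17  h2:21  h3:11  h4:0  h5:0 → peak 21
Job 6@3: h1:17  h2:17  h3:15  h4:0  h5:0 → peak 17
Job 6@4: h1:17  h2:17  h3:11  h4:4  h5:0 → peak 17
Job 6@5: h1:17  h2:17  h3:11  h4:0  h5:4 → peak 17
Best is Job 6@3, peak 17.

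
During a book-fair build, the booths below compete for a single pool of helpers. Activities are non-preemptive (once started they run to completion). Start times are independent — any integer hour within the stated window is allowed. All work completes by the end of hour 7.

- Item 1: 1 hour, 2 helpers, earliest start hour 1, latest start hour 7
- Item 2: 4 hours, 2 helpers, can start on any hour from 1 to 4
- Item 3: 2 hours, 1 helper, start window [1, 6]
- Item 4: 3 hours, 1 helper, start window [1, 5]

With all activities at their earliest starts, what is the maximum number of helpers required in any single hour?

6

Early-start schedule: Item 1@1, Item 2@1, Item 3@1, Item 4@1.
Load per hour: hour 1: 6, hour 2: 4, hour 3: 3, hour 4: 2, hour 5: 0, hour 6: 0, hour 7: 0.
Peak is 6.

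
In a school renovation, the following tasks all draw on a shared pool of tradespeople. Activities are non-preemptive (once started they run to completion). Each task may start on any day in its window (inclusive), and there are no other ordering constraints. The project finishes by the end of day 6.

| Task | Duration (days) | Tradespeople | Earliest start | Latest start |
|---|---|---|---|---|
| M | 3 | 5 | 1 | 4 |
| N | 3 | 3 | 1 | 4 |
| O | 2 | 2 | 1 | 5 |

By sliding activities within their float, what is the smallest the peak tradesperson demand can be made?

5

Early-start (M@1, N@1, O@1) gives peak 10: d1:10  d2:10  d3:8  d4:0  d5:0  d6:0.
Shift N→4, O→4.
Schedule M@1, N@4, O@4: d1:5  d2:5  d3:5  d4:5  d5:5  d6:3 — peak 5.
Total tradesperson-days = 28 over 6 days ⇒ peak ≥ ⌈28/6⌉ = 5, so 5 is optimal.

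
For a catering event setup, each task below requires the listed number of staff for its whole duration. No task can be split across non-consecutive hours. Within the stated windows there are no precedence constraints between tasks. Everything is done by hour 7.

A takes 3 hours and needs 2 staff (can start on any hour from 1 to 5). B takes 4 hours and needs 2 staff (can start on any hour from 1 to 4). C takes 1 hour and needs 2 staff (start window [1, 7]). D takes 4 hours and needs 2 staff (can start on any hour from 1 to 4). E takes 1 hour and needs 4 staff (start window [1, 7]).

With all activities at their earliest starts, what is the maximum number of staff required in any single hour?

12

Early-start schedule: A@1, B@1, C@1, D@1, E@1.
Load per hour: hour 1: 12, hour 2: 6, hour 3: 6, hour 4: 4, hour 5: 0, hour 6: 0, hour 7: 0.
Peak is 12.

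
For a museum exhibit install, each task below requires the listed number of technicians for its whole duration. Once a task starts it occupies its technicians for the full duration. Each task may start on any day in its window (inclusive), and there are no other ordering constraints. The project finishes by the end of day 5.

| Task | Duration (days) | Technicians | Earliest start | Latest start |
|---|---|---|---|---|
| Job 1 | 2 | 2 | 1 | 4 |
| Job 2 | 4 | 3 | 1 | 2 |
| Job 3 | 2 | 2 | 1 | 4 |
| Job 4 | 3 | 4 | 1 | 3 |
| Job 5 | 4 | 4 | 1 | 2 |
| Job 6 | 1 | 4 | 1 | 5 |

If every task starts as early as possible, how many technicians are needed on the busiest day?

Early-start schedule: Job 1@1, Job 2@1, Job 3@1, Job 4@1, Job 5@1, Job 6@1.
Load per day: day 1: 19, day 2: 15, day 3: 11, day 4: 7, day 5: 0.
Peak is 19.

19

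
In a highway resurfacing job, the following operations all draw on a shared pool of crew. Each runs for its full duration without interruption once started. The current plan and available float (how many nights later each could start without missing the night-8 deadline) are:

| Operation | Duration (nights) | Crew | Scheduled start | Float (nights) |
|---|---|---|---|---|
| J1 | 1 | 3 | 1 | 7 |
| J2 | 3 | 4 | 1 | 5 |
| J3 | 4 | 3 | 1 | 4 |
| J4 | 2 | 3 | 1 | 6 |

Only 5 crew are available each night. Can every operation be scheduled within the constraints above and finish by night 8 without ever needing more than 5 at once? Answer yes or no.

no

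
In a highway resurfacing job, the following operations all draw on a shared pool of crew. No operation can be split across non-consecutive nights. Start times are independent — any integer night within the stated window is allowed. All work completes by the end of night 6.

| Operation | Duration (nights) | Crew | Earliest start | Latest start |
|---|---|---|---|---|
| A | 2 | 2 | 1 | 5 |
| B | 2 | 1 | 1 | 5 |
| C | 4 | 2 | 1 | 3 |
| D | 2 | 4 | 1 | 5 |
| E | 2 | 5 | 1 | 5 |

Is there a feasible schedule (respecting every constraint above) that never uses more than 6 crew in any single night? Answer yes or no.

Schedule A@1, B@1, C@1, D@3, E@5: n1:5  n2:5  n3:6  n4:6  n5:5  n6:5 — peak 6 ≤ 6.

yes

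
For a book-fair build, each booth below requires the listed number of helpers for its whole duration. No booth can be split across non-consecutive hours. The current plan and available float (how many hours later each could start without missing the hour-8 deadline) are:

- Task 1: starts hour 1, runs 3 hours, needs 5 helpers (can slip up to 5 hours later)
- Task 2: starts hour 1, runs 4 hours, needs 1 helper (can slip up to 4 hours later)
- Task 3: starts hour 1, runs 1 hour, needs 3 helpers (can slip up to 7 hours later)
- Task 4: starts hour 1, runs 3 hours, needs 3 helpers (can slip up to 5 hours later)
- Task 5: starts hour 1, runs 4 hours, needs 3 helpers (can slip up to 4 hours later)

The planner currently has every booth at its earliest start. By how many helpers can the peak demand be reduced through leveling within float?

9

Early-start peak: h1:15  h2:12  h3:12  h4:4  h5:0  h6:0  h7:0  h8:0 ⇒ 15.
Leveled (Task 1@1, Task 2@1, Task 3@4, Task 4@5, Task 5@5): h1:6  h2:6  h3:6  h4:4  h5:6  h6:6  h7:6  h8:3 ⇒ 6.
Reduction 15 − 6 = 9.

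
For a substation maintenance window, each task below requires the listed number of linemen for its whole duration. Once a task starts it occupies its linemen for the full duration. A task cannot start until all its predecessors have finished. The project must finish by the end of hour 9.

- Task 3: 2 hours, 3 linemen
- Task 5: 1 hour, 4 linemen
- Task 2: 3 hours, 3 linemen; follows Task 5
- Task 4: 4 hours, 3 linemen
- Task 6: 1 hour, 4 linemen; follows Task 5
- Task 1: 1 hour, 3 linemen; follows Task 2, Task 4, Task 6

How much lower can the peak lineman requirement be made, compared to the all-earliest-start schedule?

7

Early-start peak: h1:10  h2:13  h3:6  h4:6  h5:3  h6:0  h7:0  h8:0  h9:0 ⇒ 13.
Leveled (Task 3@1, Task 5@3, Task 2@4, Task 4@4, Task 6@8, Task 1@9): h1:3  h2:3  h3:4  h4:6  h5:6  h6:6  h7:3  h8:4  h9:3 ⇒ 6.
Reduction 13 − 6 = 7.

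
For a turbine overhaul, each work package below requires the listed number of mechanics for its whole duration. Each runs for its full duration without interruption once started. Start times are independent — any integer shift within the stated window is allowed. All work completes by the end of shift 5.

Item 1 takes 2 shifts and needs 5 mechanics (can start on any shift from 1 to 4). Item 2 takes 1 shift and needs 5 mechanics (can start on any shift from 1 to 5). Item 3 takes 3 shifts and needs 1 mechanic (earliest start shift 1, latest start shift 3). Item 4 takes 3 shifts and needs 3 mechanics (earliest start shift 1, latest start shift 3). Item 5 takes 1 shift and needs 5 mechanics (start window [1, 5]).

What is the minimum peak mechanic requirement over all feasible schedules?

8

Early-start (Item 1@1, Item 2@1, Item 3@1, Item 4@1, Item 5@1) gives peak 19: s1:19  s2:9  s3:4  s4:0  s5:0.
Shift Item 2→4, Item 4→3, Item 5→5.
Schedule Item 1@1, Item 2@4, Item 3@1, Item 4@3, Item 5@5: s1:6  s2:6  s3:4  s4:8  s5:8 — peak 8.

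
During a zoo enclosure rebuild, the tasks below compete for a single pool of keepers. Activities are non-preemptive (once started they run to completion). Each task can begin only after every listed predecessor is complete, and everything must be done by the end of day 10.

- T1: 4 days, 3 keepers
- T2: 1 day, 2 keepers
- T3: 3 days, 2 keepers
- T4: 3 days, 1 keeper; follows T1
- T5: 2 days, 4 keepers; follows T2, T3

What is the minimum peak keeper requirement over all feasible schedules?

Early-start (T1@1, T2@1, T3@1, T4@5, T5@4) gives peak 7: d1:7  d2:5  d3:5  d4:7  d5:5  d6:1  d7:1  d8:0  d9:0  d10:0.
Shift T2→5, T3→5, T4→6, T5→9.
Schedule T1@1, T2@5, T3@5, T4@6, T5@9: d1:3  d2:3  d3:3  d4:3  d5:4  d6:3  d7:3  d8:1  d9:4  d10:4 — peak 4.
Total keeper-days = 31 over 10 days ⇒ peak ≥ ⌈31/10⌉ = 4, so 4 is optimal.

4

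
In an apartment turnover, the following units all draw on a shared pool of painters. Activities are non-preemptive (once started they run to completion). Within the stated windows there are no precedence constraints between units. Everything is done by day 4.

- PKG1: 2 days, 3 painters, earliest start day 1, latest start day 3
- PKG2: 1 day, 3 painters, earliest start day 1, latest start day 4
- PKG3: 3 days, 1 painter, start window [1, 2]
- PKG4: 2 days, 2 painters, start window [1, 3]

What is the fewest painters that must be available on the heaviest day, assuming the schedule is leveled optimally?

5

Early-start (PKG1@1, PKG2@1, PKG3@1, PKG4@1) gives peak 9: d1:9  d2:6  d3:1  d4:0.
Shift PKG2→4, PKG4→3.
Schedule PKG1@1, PKG2@4, PKG3@1, PKG4@3: d1:4  d2:4  d3:3  d4:5 — peak 5.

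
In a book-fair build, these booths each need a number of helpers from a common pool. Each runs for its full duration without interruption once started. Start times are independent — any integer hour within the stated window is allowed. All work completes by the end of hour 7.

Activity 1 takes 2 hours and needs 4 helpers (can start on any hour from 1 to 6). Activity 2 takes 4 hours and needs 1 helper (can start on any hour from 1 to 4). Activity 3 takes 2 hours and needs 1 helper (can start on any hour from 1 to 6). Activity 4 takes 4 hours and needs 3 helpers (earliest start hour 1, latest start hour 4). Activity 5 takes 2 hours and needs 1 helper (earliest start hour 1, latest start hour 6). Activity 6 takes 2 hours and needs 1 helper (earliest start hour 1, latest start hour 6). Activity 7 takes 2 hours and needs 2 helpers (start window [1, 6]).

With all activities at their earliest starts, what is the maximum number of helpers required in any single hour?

Early-start schedule: Activity 1@1, Activity 2@1, Activity 3@1, Activity 4@1, Activity 5@1, Activity 6@1, Activity 7@1.
Load per hour: hour 1: 13, hour 2: 13, hour 3: 4, hour 4: 4, hour 5: 0, hour 6: 0, hour 7: 0.
Peak is 13.

13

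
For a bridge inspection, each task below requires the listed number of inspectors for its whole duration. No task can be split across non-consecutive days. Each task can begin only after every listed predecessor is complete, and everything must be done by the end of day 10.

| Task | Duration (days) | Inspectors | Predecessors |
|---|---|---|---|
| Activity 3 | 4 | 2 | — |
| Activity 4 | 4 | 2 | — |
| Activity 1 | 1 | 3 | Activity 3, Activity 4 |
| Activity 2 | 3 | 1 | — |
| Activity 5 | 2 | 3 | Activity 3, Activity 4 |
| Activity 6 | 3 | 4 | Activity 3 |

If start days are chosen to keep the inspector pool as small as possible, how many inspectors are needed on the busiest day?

4

Early-start (Activity 3@1, Activity 4@1, Activity 1@5, Activity 2@1, Activity 5@5, Activity 6@5) gives peak 10: d1:5  d2:5  d3:5  d4:4  d5:10  d6:7  d7:4  d8:0  d9:0  d10:0.
Shift Activity 2→5, Activity 5→6, Activity 6→8.
Schedule Activity 3@1, Activity 4@1, Activity 1@5, Activity 2@5, Activity 5@6, Activity 6@8: d1:4  d2:4  d3:4  d4:4  d5:4  d6:4  d7:4  d8:4  d9:4  d10:4 — peak 4.
Total inspector-days = 40 over 10 days ⇒ peak ≥ ⌈40/10⌉ = 4, so 4 is optimal.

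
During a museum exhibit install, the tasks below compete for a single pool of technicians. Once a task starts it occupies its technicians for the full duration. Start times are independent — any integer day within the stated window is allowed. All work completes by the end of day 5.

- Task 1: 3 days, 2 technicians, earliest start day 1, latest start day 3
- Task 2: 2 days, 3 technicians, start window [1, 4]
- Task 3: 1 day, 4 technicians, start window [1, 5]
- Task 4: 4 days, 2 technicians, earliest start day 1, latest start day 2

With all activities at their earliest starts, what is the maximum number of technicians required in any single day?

Early-start schedule: Task 1@1, Task 2@1, Task 3@1, Task 4@1.
Load per day: day 1: 11, day 2: 7, day 3: 4, day 4: 2, day 5: 0.
Peak is 11.

11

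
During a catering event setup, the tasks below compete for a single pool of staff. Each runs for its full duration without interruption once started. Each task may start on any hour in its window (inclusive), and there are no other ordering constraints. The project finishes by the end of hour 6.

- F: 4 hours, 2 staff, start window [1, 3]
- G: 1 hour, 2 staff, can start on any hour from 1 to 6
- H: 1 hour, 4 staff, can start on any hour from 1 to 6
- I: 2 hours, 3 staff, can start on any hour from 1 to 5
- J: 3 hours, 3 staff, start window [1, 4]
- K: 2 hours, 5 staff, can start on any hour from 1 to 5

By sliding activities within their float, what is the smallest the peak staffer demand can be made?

7

Early-start (F@1, G@1, H@1, I@1, J@1, K@1) gives peak 19: h1:19  h2:13  h3:5  h4:2  h5:0  h6:0.
Shift G→3, H→6, I→5, J→3.
Schedule F@1, G@3, H@6, I@5, J@3, K@1: h1:7  h2:7  h3:7  h4:5  h5:6  h6:7 — peak 7.
Total staffer-hours = 39 over 6 hours ⇒ peak ≥ ⌈39/6⌉ = 7, so 7 is optimal.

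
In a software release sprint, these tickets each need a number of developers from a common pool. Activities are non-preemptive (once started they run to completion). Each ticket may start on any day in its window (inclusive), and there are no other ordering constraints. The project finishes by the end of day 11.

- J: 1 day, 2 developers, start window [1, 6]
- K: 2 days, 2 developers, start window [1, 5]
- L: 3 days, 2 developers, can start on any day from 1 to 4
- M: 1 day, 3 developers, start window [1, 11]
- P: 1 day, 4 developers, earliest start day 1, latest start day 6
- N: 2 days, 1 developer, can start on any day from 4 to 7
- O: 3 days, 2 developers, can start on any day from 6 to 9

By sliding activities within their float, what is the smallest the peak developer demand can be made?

Early-start (J@1, K@1, L@1, M@1, P@1, N@4, O@6) gives peak 13: d1:13  d2:4  d3:2  d4:1  d5:1  d6:2  d7:2  d8:2  d9:0  d10:0  d11:0.
Shift L→2, M→5, P→6, O→7.
Schedule J@1, K@1, L@2, M@5, P@6, N@4, O@7: d1:4  d2:4  d3:2  d4:3  d5:4  d6:4  d7:2  d8:2  d9:2  d10:0  d11:0 — peak 4.

4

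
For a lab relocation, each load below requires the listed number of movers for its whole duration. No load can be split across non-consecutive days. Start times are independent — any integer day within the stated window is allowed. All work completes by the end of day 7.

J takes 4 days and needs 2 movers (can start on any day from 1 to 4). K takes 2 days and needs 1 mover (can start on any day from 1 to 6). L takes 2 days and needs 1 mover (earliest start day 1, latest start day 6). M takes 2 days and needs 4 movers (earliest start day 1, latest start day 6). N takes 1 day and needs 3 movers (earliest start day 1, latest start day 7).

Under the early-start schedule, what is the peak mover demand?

11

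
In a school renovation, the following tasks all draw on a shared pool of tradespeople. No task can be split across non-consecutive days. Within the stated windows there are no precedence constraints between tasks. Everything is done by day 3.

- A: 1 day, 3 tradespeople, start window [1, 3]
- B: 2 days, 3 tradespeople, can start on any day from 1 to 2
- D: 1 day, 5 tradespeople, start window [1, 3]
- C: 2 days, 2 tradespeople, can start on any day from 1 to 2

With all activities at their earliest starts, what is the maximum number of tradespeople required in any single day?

13

Early-start schedule: A@1, B@1, D@1, C@1.
Load per day: day 1: 13, day 2: 5, day 3: 0.
Peak is 13.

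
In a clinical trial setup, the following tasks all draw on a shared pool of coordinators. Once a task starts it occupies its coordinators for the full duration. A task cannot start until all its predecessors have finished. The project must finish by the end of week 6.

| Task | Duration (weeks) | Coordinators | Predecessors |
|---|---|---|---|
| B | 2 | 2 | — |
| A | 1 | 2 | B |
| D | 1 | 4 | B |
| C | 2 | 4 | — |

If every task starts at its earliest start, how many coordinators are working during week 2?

At early start, week 2 has: B, C.
Demand: 2 + 4 = 6.

6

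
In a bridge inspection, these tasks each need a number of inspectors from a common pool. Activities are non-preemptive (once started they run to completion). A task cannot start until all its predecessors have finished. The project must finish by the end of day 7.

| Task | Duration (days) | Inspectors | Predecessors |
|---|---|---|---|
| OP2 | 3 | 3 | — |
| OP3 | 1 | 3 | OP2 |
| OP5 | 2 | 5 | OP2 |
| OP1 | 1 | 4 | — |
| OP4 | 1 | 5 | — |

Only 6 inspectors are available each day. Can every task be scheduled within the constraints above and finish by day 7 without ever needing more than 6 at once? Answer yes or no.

no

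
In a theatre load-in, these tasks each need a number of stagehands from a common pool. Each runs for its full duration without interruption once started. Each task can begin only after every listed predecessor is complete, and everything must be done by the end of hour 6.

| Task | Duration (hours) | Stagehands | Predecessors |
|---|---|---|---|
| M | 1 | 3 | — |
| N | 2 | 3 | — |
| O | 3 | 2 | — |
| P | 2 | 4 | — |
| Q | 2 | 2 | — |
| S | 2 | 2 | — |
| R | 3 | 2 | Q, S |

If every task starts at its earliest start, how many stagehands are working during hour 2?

At early start, hour 2 has: N, O, P, Q, S.
Demand: 3 + 2 + 4 + 2 + 2 = 13.

13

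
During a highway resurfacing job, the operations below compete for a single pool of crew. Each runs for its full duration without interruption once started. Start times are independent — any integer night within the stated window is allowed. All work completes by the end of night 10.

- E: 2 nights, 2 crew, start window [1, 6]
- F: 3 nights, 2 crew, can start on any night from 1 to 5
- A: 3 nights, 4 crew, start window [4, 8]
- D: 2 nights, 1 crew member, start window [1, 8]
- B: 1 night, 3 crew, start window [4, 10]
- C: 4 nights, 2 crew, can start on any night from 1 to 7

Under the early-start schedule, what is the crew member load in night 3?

At early start, night 3 has: F, C.
Demand: 2 + 2 = 4.

4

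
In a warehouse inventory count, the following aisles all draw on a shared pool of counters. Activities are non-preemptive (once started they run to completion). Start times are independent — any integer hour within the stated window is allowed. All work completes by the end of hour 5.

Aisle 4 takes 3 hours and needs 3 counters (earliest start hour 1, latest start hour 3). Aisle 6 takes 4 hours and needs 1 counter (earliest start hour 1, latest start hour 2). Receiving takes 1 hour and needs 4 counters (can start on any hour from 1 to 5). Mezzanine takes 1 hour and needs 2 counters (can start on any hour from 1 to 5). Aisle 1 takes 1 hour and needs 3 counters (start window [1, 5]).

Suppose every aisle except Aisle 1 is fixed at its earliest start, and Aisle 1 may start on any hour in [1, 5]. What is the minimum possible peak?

Aisle 1@1: h1:13  h2:4  h3:4  h4:1  h5:0 → peak 13
Aisle 1@2: h1:10  h2:7  h3:4  h4:1  h5:0 → peak 10
Aisle 1@3: h1:10  h2:4  h3:7  h4:1  h5:0 → peak 10
Aisle 1@4: h1:10  h2:4  h3:4  h4:4  h5:0 → peak 10
Aisle 1@5: h1:10  h2:4  h3:4  h4:1  h5:3 → peak 10
Best is Aisle 1@2, peak 10.

10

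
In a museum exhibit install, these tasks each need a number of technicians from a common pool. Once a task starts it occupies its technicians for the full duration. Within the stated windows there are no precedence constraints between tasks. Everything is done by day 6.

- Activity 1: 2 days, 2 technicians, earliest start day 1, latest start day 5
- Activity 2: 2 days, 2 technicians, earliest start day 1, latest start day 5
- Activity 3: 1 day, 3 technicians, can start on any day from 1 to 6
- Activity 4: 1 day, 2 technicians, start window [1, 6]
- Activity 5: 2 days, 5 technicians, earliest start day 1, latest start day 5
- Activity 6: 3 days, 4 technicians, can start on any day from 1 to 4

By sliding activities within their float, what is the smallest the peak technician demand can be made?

Early-start (Activity 1@1, Activity 2@1, Activity 3@1, Activity 4@1, Activity 5@1, Activity 6@1) gives peak 18: d1:18  d2:13  d3:4  d4:0  d5:0  d6:0.
Shift Activity 2→3, Activity 5→2, Activity 6→4.
Schedule Activity 1@1, Activity 2@3, Activity 3@1, Activity 4@1, Activity 5@2, Activity 6@4: d1:7  d2:7  d3:7  d4:6  d5:4  d6:4 — peak 7.

7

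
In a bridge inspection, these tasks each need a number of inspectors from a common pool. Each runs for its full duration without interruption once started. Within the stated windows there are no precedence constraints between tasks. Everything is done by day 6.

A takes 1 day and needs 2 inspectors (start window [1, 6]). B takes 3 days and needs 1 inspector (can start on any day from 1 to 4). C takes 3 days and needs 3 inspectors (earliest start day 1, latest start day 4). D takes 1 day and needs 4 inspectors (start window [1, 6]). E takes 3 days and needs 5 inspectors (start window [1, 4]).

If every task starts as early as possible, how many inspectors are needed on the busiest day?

Early-start schedule: A@1, B@1, C@1, D@1, E@1.
Load per day: day 1: 15, day 2: 9, day 3: 9, day 4: 0, day 5: 0, day 6: 0.
Peak is 15.

15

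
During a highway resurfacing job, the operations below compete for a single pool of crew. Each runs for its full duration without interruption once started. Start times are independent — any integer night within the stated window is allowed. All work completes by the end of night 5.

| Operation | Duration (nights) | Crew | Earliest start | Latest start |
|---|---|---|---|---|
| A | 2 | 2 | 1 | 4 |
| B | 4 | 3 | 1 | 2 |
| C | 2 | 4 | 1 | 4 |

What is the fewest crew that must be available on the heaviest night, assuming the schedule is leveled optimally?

Early-start (A@1, B@1, C@1) gives peak 9: n1:9  n2:9  n3:3  n4:3  n5:0.
Shift C→3.
Schedule A@1, B@1, C@3: n1:5  n2:5  n3:7  n4:7  n5:0 — peak 7.

7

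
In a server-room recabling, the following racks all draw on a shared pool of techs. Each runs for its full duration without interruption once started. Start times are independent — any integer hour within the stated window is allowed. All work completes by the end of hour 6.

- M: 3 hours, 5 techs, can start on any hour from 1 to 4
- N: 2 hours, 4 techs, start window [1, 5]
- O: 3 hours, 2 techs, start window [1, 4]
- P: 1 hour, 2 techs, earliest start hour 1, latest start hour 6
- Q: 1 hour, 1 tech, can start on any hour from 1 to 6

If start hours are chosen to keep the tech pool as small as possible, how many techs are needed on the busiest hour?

6

Early-start (M@1, N@1, O@1, P@1, Q@1) gives peak 14: h1:14  h2:11  h3:7  h4:0  h5:0  h6:0.
Shift N→4, O→4, P→6.
Schedule M@1, N@4, O@4, P@6, Q@1: h1:6  h2:5  h3:5  h4:6  h5:6  h6:4 — peak 6.
Total tech-hours = 32 over 6 hours ⇒ peak ≥ ⌈32/6⌉ = 6, so 6 is optimal.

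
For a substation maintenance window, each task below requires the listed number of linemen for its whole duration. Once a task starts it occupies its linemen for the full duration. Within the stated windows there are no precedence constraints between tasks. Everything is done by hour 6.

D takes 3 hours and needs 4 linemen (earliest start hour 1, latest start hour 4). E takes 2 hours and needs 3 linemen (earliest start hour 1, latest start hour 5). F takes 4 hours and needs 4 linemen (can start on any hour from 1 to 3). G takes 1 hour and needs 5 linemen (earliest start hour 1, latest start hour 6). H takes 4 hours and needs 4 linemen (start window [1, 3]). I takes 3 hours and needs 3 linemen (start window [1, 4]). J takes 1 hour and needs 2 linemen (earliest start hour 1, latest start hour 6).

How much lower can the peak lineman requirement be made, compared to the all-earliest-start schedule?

Early-start peak: h1:25  h2:18  h3:15  h4:8  h5:0  h6:0 ⇒ 25.
Leveled (D@1, E@1, F@1, G@5, H@3, I@4, J@6): h1:11  h2:11  h3:12  h4:11  h5:12  h6:9 ⇒ 12.
Reduction 25 − 12 = 13.

13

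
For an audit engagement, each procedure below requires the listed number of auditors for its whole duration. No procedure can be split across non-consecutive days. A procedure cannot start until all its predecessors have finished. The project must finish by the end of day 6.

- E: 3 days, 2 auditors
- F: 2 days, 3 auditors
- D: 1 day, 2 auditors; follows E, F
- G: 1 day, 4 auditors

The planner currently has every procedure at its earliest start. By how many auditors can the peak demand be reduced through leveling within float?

4

Early-start peak: d1:9  d2:5  d3:2  d4:2  d5:0  d6:0 ⇒ 9.
Leveled (E@1, F@1, D@4, G@5): d1:5  d2:5  d3:2  d4:2  d5:4  d6:0 ⇒ 5.
Reduction 9 − 5 = 4.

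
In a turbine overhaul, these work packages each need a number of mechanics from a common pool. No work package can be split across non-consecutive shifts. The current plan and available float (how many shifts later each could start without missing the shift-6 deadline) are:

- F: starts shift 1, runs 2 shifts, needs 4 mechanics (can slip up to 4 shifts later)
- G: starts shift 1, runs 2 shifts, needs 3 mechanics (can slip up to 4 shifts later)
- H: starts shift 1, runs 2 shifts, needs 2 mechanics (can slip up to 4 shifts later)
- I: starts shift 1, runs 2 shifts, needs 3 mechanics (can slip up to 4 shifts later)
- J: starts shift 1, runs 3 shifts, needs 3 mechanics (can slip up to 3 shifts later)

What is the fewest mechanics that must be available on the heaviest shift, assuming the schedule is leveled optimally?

Early-start (F@1, G@1, H@1, I@1, J@1) gives peak 15: s1:15  s2:15  s3:3  s4:0  s5:0  s6:0.
Shift G→3, I→5, J→3.
Schedule F@1, G@3, H@1, I@5, J@3: s1:6  s2:6  s3:6  s4:6  s5:6  s6:3 — peak 6.
Total mechanic-shifts = 33 over 6 shifts ⇒ peak ≥ ⌈33/6⌉ = 6, so 6 is optimal.

6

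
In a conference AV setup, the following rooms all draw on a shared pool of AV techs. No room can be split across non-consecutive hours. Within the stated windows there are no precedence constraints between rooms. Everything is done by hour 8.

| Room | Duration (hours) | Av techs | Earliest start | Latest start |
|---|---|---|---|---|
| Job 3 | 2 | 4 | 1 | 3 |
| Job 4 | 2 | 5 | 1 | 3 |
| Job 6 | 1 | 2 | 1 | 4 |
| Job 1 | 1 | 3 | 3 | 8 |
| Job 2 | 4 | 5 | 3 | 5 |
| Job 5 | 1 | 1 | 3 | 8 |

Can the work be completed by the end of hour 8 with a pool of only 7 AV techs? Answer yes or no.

yes

Schedule Job 3@3, Job 4@1, Job 6@1, Job 1@3, Job 2@5, Job 5@4: h1:7  h2:5  h3:7  h4:5  h5:5  h6:5  h7:5  h8:5 — peak 7 ≤ 7.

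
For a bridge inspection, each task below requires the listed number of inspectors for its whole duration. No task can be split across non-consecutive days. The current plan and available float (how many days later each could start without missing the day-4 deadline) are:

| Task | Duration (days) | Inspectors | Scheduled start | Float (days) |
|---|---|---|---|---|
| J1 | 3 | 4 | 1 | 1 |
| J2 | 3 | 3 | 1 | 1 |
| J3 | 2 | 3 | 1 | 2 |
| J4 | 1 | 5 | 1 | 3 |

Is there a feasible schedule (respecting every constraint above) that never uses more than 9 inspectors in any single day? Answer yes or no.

no

The minimum achievable peak is 10; 9 < 10, so no feasible schedule stays within the cap.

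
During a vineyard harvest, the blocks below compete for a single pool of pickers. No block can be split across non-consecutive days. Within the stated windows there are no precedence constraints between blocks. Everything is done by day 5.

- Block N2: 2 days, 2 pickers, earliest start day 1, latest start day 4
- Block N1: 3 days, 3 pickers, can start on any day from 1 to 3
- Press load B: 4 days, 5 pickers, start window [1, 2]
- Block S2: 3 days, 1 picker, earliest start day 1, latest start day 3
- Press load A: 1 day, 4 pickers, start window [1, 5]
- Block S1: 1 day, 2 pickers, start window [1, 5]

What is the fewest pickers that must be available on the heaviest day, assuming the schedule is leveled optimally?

9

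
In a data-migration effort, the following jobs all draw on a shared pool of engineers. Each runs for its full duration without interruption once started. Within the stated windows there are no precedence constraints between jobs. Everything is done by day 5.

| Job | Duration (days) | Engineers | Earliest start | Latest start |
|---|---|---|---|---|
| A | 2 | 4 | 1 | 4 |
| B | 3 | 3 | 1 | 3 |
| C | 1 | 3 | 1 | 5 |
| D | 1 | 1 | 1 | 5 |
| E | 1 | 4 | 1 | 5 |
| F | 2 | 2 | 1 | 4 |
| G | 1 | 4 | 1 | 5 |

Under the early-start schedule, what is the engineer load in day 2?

9

At early start, day 2 has: A, B, F.
Demand: 4 + 3 + 2 = 9.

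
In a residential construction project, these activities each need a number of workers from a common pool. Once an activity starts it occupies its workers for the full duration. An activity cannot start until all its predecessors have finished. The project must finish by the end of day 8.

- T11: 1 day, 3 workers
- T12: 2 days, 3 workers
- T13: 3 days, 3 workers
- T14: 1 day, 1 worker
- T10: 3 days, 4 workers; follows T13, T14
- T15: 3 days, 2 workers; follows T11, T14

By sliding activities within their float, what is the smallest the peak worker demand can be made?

Early-start (T11@1, T12@1, T13@1, T14@1, T10@4, T15@2) gives peak 10: d1:10  d2:8  d3:5  d4:6  d5:4  d6:4  d7:0  d8:0.
Shift T13→2, T14→3, T10→5, T15→4.
Schedule T11@1, T12@1, T13@2, T14@3, T10@5, T15@4: d1:6  d2:6  d3:4  d4:5  d5:6  d6:6  d7:4  d8:0 — peak 6.

6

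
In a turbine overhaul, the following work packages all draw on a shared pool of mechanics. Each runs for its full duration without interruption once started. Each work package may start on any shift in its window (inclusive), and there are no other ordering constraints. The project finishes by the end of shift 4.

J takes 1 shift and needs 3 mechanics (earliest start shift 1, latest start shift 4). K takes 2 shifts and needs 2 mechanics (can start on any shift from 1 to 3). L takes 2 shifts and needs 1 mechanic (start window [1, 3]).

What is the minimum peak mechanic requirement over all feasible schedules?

3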